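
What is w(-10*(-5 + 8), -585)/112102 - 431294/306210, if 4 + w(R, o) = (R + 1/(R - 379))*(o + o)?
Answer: -3844732707488/3509910537195 ≈ -1.0954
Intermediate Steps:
w(R, o) = -4 + 2*o*(R + 1/(-379 + R)) (w(R, o) = -4 + (R + 1/(R - 379))*(o + o) = -4 + (R + 1/(-379 + R))*(2*o) = -4 + 2*o*(R + 1/(-379 + R)))
w(-10*(-5 + 8), -585)/112102 - 431294/306210 = (2*(758 - 585 - (-20)*(-5 + 8) - 585*100*(-5 + 8)² - 379*(-10*(-5 + 8))*(-585))/(-379 - 10*(-5 + 8)))/112102 - 431294/306210 = (2*(758 - 585 - (-20)*3 - 585*(-10*3)² - 379*(-10*3)*(-585))/(-379 - 10*3))*(1/112102) - 431294*1/306210 = (2*(758 - 585 - 2*(-30) - 585*(-30)² - 379*(-30)*(-585))/(-379 - 30))*(1/112102) - 215647/153105 = (2*(758 - 585 + 60 - 585*900 - 6651450)/(-409))*(1/112102) - 215647/153105 = (2*(-1/409)*(758 - 585 + 60 - 526500 - 6651450))*(1/112102) - 215647/153105 = (2*(-1/409)*(-7177717))*(1/112102) - 215647/153105 = (14355434/409)*(1/112102) - 215647/153105 = 7177717/22924859 - 215647/153105 = -3844732707488/3509910537195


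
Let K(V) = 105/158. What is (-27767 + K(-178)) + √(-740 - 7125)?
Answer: -4387081/158 + 11*I*√65 ≈ -27766.0 + 88.685*I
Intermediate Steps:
K(V) = 105/158 (K(V) = 105*(1/158) = 105/158)
(-27767 + K(-178)) + √(-740 - 7125) = (-27767 + 105/158) + √(-740 - 7125) = -4387081/158 + √(-7865) = -4387081/158 + 11*I*√65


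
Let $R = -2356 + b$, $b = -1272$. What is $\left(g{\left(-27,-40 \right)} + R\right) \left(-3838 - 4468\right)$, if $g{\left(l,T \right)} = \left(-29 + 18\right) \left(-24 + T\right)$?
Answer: $24286744$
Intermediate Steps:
$g{\left(l,T \right)} = 264 - 11 T$ ($g{\left(l,T \right)} = - 11 \left(-24 + T\right) = 264 - 11 T$)
$R = -3628$ ($R = -2356 - 1272 = -3628$)
$\left(g{\left(-27,-40 \right)} + R\right) \left(-3838 - 4468\right) = \left(\left(264 - -440\right) - 3628\right) \left(-3838 - 4468\right) = \left(\left(264 + 440\right) - 3628\right) \left(-8306\right) = \left(704 - 3628\right) \left(-8306\right) = \left(-2924\right) \left(-8306\right) = 24286744$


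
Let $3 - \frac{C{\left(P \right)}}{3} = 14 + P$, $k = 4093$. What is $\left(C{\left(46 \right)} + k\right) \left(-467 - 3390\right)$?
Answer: $-15127154$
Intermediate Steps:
$C{\left(P \right)} = -33 - 3 P$ ($C{\left(P \right)} = 9 - 3 \left(14 + P\right) = 9 - \left(42 + 3 P\right) = -33 - 3 P$)
$\left(C{\left(46 \right)} + k\right) \left(-467 - 3390\right) = \left(\left(-33 - 138\right) + 4093\right) \left(-467 - 3390\right) = \left(\left(-33 - 138\right) + 4093\right) \left(-3857\right) = \left(-171 + 4093\right) \left(-3857\right) = 3922 \left(-3857\right) = -15127154$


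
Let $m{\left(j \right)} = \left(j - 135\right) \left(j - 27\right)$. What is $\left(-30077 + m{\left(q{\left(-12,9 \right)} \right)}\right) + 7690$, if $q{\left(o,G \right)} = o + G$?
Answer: $-18247$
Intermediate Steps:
$q{\left(o,G \right)} = G + o$
$m{\left(j \right)} = \left(-135 + j\right) \left(-27 + j\right)$
$\left(-30077 + m{\left(q{\left(-12,9 \right)} \right)}\right) + 7690 = \left(-30077 + \left(3645 + \left(9 - 12\right)^{2} - 162 \left(9 - 12\right)\right)\right) + 7690 = \left(-30077 + \left(3645 + \left(-3\right)^{2} - -486\right)\right) + 7690 = \left(-30077 + \left(3645 + 9 + 486\right)\right) + 7690 = \left(-30077 + 4140\right) + 7690 = -25937 + 7690 = -18247$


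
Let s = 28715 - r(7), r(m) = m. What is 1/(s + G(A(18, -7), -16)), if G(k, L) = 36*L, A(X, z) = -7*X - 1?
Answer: 1/28132 ≈ 3.5547e-5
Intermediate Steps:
A(X, z) = -1 - 7*X
s = 28708 (s = 28715 - 1*7 = 28715 - 7 = 28708)
1/(s + G(A(18, -7), -16)) = 1/(28708 + 36*(-16)) = 1/(28708 - 576) = 1/28132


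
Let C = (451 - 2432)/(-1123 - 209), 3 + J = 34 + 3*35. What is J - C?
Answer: 179171/1332 ≈ 134.51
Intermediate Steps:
J = 136 (J = -3 + (34 + 3*35) = -3 + (34 + 105) = -3 + 139 = 136)
C = 1981/1332 (C = -1981/(-1332) = -1981*(-1/1332) = 1981/1332 ≈ 1.4872)
J - C = 136 - 1*1981/1332 = 136 - 1981/1332 = 179171/1332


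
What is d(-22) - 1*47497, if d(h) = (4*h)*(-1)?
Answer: -47409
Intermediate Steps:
d(h) = -4*h
d(-22) - 1*47497 = -4*(-22) - 1*47497 = 88 - 47497 = -47409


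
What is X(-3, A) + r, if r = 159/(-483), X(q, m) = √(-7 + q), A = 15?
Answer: -53/161 + I*√10 ≈ -0.32919 + 3.1623*I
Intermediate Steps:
r = -53/161 (r = 159*(-1/483) = -53/161 ≈ -0.32919)
X(-3, A) + r = √(-7 - 3) - 53/161 = √(-10) - 53/161 = I*√10 - 53/161 = -53/161 + I*√10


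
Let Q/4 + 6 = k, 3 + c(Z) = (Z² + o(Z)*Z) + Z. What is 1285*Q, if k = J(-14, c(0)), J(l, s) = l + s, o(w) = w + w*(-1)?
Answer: -118220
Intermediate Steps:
o(w) = 0 (o(w) = w - w = 0)
c(Z) = -3 + Z + Z² (c(Z) = -3 + ((Z² + 0*Z) + Z) = -3 + ((Z² + 0) + Z) = -3 + (Z² + Z) = -3 + (Z + Z²) = -3 + Z + Z²)
k = -17 (k = -14 + (-3 + 0 + 0²) = -14 + (-3 + 0 + 0) = -14 - 3 = -17)
Q = -92 (Q = -24 + 4*(-17) = -24 - 68 = -92)
1285*Q = 1285*(-92) = -118220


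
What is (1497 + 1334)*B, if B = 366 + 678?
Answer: 2955564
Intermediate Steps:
B = 1044
(1497 + 1334)*B = (1497 + 1334)*1044 = 2831*1044 = 2955564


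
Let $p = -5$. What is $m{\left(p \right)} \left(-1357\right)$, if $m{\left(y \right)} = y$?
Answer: $6785$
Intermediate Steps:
$m{\left(p \right)} \left(-1357\right) = \left(-5\right) \left(-1357\right) = 6785$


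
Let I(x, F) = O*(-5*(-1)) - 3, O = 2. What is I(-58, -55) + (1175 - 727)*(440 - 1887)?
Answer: -648249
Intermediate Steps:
I(x, F) = 7 (I(x, F) = 2*(-5*(-1)) - 3 = 2*5 - 3 = 10 - 3 = 7)
I(-58, -55) + (1175 - 727)*(440 - 1887) = 7 + (1175 - 727)*(440 - 1887) = 7 + 448*(-1447) = 7 - 648256 = -648249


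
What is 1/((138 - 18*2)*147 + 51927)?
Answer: 1/66921 ≈ 1.4943e-5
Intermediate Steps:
1/((138 - 18*2)*147 + 51927) = 1/((138 - 36)*147 + 51927) = 1/(102*147 + 51927) = 1/(14994 + 51927) = 1/66921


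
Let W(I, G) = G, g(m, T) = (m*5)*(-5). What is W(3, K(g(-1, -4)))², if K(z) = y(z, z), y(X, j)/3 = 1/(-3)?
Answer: 1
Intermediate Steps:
y(X, j) = -1 (y(X, j) = 3/(-3) = 3*(-⅓) = -1)
g(m, T) = -25*m (g(m, T) = (5*m)*(-5) = -25*m)
K(z) = -1
W(3, K(g(-1, -4)))² = (-1)² = 1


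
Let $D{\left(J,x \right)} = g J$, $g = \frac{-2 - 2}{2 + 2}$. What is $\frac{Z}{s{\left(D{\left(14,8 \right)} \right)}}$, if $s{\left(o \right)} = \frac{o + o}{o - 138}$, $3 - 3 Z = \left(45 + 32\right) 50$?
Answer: $- \frac{146186}{21} \approx -6961.2$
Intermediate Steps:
$g = -1$ ($g = - \frac{4}{4} = \left(-4\right) \frac{1}{4} = -1$)
$D{\left(J,x \right)} = - J$
$Z = - \frac{3847}{3}$ ($Z = 1 - \frac{\left(45 + 32\right) 50}{3} = 1 - \frac{77 \cdot 50}{3} = 1 - \frac{3850}{3} = - \frac{3847}{3} \approx -1282.3$)
$s{\left(o \right)} = \frac{2 o}{-138 + o}$
$\frac{Z}{s{\left(D{\left(14,8 \right)} \right)}} = - \frac{3847}{3 \frac{2 \left(\left(-1\right) 14\right)}{-138 - 14}} = - \frac{3847}{3 \cdot 2 \left(-14\right) \frac{1}{-138 - 14}} = - \frac{3847}{3 \cdot 2 \left(-14\right) \frac{1}{-152}} = - \frac{3847}{3 \cdot 2 \left(-14\right) \left(- \frac{1}{152}\right)} = - \frac{3847}{3 \cdot \frac{7}{38}} = \left(- \frac{3847}{3}\right) \frac{38}{7} = - \frac{146186}{21}$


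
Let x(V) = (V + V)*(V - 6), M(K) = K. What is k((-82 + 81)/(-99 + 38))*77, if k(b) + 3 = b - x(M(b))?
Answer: -798644/3721 ≈ -214.63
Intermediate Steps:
x(V) = 2*V*(-6 + V) (x(V) = (2*V)*(-6 + V) = 2*V*(-6 + V))
k(b) = -3 + b - 2*b*(-6 + b) (k(b) = -3 + (b - 2*b*(-6 + b)) = -3 + b - 2*b*(-6 + b))
k((-82 + 81)/(-99 + 38))*77 = (-3 + (-82 + 81)/(-99 + 38) - 2*(-82 + 81)/(-99 + 38)*(-6 + (-82 + 81)/(-99 + 38)))*77 = (-3 - 1/(-61) - 2*(-1/(-61))*(-6 - 1/(-61)))*77 = (-3 - 1*(-1/61) - 2*(-1*(-1/61))*(-6 - 1*(-1/61)))*77 = (-3 + 1/61 - 2*1/61*(-6 + 1/61))*77 = (-3 + 1/61 - 2*1/61*(-365/61))*77 = (-3 + 1/61 + 730/3721)*77 = -10372/3721*77 = -798644/3721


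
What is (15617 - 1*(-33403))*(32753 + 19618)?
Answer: 2567226420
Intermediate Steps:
(15617 - 1*(-33403))*(32753 + 19618) = (15617 + 33403)*52371 = 49020*52371 = 2567226420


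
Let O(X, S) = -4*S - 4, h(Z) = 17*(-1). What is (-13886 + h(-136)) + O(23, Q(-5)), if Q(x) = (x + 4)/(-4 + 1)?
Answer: -41725/3 ≈ -13908.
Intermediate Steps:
h(Z) = -17
Q(x) = -4/3 - x/3 (Q(x) = (4 + x)/(-3) = (4 + x)*(-⅓) = -4/3 - x/3)
O(X, S) = -4 - 4*S
(-13886 + h(-136)) + O(23, Q(-5)) = (-13886 - 17) + (-4 - 4*(-4/3 - ⅓*(-5))) = -13903 + (-4 - 4*(-4/3 + 5/3)) = -13903 + (-4 - 4*⅓) = -13903 + (-4 - 4/3) = -13903 - 16/3 = -41725/3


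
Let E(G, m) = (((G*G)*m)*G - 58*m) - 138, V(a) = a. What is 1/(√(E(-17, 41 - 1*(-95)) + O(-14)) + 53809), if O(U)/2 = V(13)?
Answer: 53809/2896084649 - 2*I*√169042/2896084649 ≈ 1.858e-5 - 2.8393e-7*I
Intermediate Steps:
O(U) = 26 (O(U) = 2*13 = 26)
E(G, m) = -138 - 58*m + m*G³ (E(G, m) = ((G²*m)*G - 58*m) - 138 = ((m*G²)*G - 58*m) - 138 = (m*G³ - 58*m) - 138 = (-58*m + m*G³) - 138 = -138 - 58*m + m*G³)
1/(√(E(-17, 41 - 1*(-95)) + O(-14)) + 53809) = 1/(√((-138 - 58*(41 - 1*(-95)) + (41 - 1*(-95))*(-17)³) + 26) + 53809) = 1/(√((-138 - 58*(41 + 95) + (41 + 95)*(-4913)) + 26) + 53809) = 1/(√((-138 - 58*136 + 136*(-4913)) + 26) + 53809) = 1/(√((-138 - 7888 - 668168) + 26) + 53809) = 1/(√(-676194 + 26) + 53809) = 1/(√(-676168) + 53809) = 1/(2*I*√169042 + 53809) = 1/(53809 + 2*I*√169042)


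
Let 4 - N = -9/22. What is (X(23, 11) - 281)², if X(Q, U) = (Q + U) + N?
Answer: 28483569/484 ≈ 58850.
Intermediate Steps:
N = 97/22 (N = 4 - (-9)/22 = 4 - 1*(-9/22) = 4 + 9/22 = 97/22 ≈ 4.4091)
X(Q, U) = 97/22 + Q + U (X(Q, U) = (Q + U) + 97/22 = 97/22 + Q + U)
(X(23, 11) - 281)² = ((97/22 + 23 + 11) - 281)² = (845/22 - 281)² = (-5337/22)² = 28483569/484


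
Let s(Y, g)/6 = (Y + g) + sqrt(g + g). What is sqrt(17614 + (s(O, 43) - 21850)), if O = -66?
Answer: sqrt(-4374 + 6*sqrt(86)) ≈ 65.714*I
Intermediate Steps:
s(Y, g) = 6*Y + 6*g + 6*sqrt(2)*sqrt(g) (s(Y, g) = 6*((Y + g) + sqrt(g + g)) = 6*((Y + g) + sqrt(2*g)) = 6*((Y + g) + sqrt(2)*sqrt(g)) = 6*(Y + g + sqrt(2)*sqrt(g)) = 6*Y + 6*g + 6*sqrt(2)*sqrt(g))
sqrt(17614 + (s(O, 43) - 21850)) = sqrt(17614 + ((6*(-66) + 6*43 + 6*sqrt(2)*sqrt(43)) - 21850)) = sqrt(17614 + ((-396 + 258 + 6*sqrt(86)) - 21850)) = sqrt(17614 + ((-138 + 6*sqrt(86)) - 21850)) = sqrt(17614 + (-21988 + 6*sqrt(86))) = sqrt(-4374 + 6*sqrt(86))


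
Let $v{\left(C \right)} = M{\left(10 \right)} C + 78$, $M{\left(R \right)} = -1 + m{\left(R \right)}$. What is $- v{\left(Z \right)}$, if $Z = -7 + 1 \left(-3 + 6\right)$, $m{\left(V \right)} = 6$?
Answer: $-58$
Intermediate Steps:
$M{\left(R \right)} = 5$ ($M{\left(R \right)} = -1 + 6 = 5$)
$Z = -4$ ($Z = -7 + 1 \cdot 3 = -7 + 3 = -4$)
$v{\left(C \right)} = 78 + 5 C$ ($v{\left(C \right)} = 5 C + 78 = 78 + 5 C$)
$- v{\left(Z \right)} = - (78 + 5 \left(-4\right)) = - (78 - 20) = \left(-1\right) 58 = -58$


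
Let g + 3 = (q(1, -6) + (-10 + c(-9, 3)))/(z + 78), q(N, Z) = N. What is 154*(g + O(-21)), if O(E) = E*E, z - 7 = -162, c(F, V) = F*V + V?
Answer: 67518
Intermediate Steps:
c(F, V) = V + F*V
z = -155 (z = 7 - 162 = -155)
O(E) = E**2
g = -18/7 (g = -3 + (1 + (-10 + 3*(1 - 9)))/(-155 + 78) = -3 + (1 + (-10 + 3*(-8)))/(-77) = -3 + (1 + (-10 - 24))*(-1/77) = -3 + (1 - 34)*(-1/77) = -3 - 33*(-1/77) = -3 + 3/7 = -18/7 ≈ -2.5714)
154*(g + O(-21)) = 154*(-18/7 + (-21)**2) = 154*(-18/7 + 441) = 154*(3069/7) = 67518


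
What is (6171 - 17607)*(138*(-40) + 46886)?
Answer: -473061576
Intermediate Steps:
(6171 - 17607)*(138*(-40) + 46886) = -11436*(-5520 + 46886) = -11436*41366 = -473061576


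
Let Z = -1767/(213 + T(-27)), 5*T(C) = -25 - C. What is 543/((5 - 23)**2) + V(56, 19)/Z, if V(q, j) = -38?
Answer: 104879/16740 ≈ 6.2652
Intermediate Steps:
T(C) = -5 - C/5 (T(C) = (-25 - C)/5 = -5 - C/5)
Z = -8835/1067 (Z = -1767/(213 + (-5 - 1/5*(-27))) = -1767/(213 + (-5 + 27/5)) = -1767/(213 + 2/5) = -1767/1067/5 = -1767*5/1067 = -8835/1067 ≈ -8.2802)
543/((5 - 23)**2) + V(56, 19)/Z = 543/((5 - 23)**2) - 38/(-8835/1067) = 543/((-18)**2) - 38*(-1067/8835) = 543/324 + 2134/465 = 543*(1/324) + 2134/465 = 181/108 + 2134/465 = 104879/16740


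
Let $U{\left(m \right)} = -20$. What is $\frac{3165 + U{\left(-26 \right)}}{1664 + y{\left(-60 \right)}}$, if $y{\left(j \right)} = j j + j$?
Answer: $\frac{3145}{5204} \approx 0.60434$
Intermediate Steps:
$y{\left(j \right)} = j + j^{2}$ ($y{\left(j \right)} = j^{2} + j = j + j^{2}$)
$\frac{3165 + U{\left(-26 \right)}}{1664 + y{\left(-60 \right)}} = \frac{3165 - 20}{1664 - 60 \left(1 - 60\right)} = \frac{3145}{1664 - -3540} = \frac{3145}{1664 + 3540} = \frac{3145}{5204}$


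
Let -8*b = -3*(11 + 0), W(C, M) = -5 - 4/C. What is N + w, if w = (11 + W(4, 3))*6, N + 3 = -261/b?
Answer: -399/11 ≈ -36.273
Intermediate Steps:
b = 33/8 (b = -(-3)*(11 + 0)/8 = -(-3)*11/8 = -1/8*(-33) = 33/8 ≈ 4.1250)
N = -729/11 (N = -3 - 261/33/8 = -3 - 261*8/33 = -3 - 696/11 = -729/11 ≈ -66.273)
w = 30 (w = (11 + (-5 - 4/4))*6 = (11 + (-5 - 4*1/4))*6 = (11 + (-5 - 1))*6 = (11 - 6)*6 = 5*6 = 30)
N + w = -729/11 + 30 = -399/11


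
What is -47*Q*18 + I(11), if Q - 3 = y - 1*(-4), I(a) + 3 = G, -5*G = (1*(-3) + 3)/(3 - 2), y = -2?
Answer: -4233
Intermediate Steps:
G = 0 (G = -(1*(-3) + 3)/(5*(3 - 2)) = -(-3 + 3)/(5*1) = -0 = -⅕*0 = 0)
I(a) = -3 (I(a) = -3 + 0 = -3)
Q = 5 (Q = 3 + (-2 - 1*(-4)) = 3 + (-2 + 4) = 3 + 2 = 5)
-47*Q*18 + I(11) = -235*18 - 3 = -47*90 - 3 = -4230 - 3 = -4233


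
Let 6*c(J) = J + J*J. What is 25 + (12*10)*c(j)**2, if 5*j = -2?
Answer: 3149/125 ≈ 25.192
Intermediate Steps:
j = -2/5 (j = (1/5)*(-2) = -2/5 ≈ -0.40000)
c(J) = J/6 + J**2/6 (c(J) = (J + J*J)/6 = (J + J**2)/6 = J/6 + J**2/6)
25 + (12*10)*c(j)**2 = 25 + (12*10)*((1/6)*(-2/5)*(1 - 2/5))**2 = 25 + 120*((1/6)*(-2/5)*(3/5))**2 = 25 + 120*(-1/25)**2 = 25 + 120*(1/625) = 25 + 24/125 = 3149/125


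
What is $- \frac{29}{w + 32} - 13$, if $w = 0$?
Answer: $- \frac{445}{32} \approx -13.906$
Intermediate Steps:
$- \frac{29}{w + 32} - 13 = - \frac{29}{0 + 32} - 13 = - \frac{29}{32} - 13 = - \frac{445}{32}$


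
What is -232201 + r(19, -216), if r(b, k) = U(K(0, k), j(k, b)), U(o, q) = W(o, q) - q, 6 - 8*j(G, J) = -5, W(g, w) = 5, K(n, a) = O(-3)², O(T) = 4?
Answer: -1857579/8 ≈ -2.3220e+5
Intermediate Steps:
K(n, a) = 16 (K(n, a) = 4² = 16)
j(G, J) = 11/8 (j(G, J) = ¾ - ⅛*(-5) = ¾ + 5/8 = 11/8)
U(o, q) = 5 - q
r(b, k) = 29/8 (r(b, k) = 5 - 1*11/8 = 5 - 11/8 = 29/8)
-232201 + r(19, -216) = -232201 + 29/8 = -1857579/8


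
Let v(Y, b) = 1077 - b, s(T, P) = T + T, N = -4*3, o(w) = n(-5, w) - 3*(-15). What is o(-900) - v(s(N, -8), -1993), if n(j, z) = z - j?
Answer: -3920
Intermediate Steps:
o(w) = 50 + w (o(w) = (w - 1*(-5)) - 3*(-15) = (w + 5) + 45 = (5 + w) + 45 = 50 + w)
N = -12
s(T, P) = 2*T
o(-900) - v(s(N, -8), -1993) = (50 - 900) - (1077 - 1*(-1993)) = -850 - (1077 + 1993) = -850 - 1*3070 = -850 - 3070 = -3920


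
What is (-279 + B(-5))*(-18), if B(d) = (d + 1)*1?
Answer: 5094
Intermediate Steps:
B(d) = 1 + d (B(d) = (1 + d)*1 = 1 + d)
(-279 + B(-5))*(-18) = (-279 + (1 - 5))*(-18) = (-279 - 4)*(-18) = -283*(-18) = 5094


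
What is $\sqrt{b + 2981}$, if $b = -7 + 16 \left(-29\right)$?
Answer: $\sqrt{2510} \approx 50.1$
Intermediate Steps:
$b = -471$ ($b = -7 - 464 = -471$)
$\sqrt{b + 2981} = \sqrt{-471 + 2981} = \sqrt{2510}$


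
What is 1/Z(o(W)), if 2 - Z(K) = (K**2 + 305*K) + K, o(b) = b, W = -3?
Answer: 1/911 ≈ 0.0010977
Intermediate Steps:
Z(K) = 2 - K**2 - 306*K (Z(K) = 2 - ((K**2 + 305*K) + K) = 2 - (K**2 + 306*K) = 2 + (-K**2 - 306*K) = 2 - K**2 - 306*K)
1/Z(o(W)) = 1/(2 - 1*(-3)**2 - 306*(-3)) = 1/(2 - 1*9 + 918) = 1/(2 - 9 + 918) = 1/911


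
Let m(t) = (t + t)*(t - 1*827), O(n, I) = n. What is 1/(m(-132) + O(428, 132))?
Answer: 1/253604 ≈ 3.9432e-6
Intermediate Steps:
m(t) = 2*t*(-827 + t) (m(t) = (2*t)*(t - 827) = (2*t)*(-827 + t) = 2*t*(-827 + t))
1/(m(-132) + O(428, 132)) = 1/(2*(-132)*(-827 - 132) + 428) = 1/(2*(-132)*(-959) + 428) = 1/(253176 + 428) = 1/253604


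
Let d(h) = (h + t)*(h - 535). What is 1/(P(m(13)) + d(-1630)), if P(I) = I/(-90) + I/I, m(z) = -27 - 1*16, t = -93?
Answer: 90/335726683 ≈ 2.6808e-7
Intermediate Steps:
d(h) = (-535 + h)*(-93 + h) (d(h) = (h - 93)*(h - 535) = (-93 + h)*(-535 + h) = (-535 + h)*(-93 + h))
m(z) = -43 (m(z) = -27 - 16 = -43)
P(I) = 1 - I/90 (P(I) = I*(-1/90) + 1 = -I/90 + 1 = 1 - I/90)
1/(P(m(13)) + d(-1630)) = 1/((1 - 1/90*(-43)) + (49755 + (-1630)**2 - 628*(-1630))) = 1/((1 + 43/90) + (49755 + 2656900 + 1023640)) = 1/(133/90 + 3730295) = 1/(335726683/90) = 90/335726683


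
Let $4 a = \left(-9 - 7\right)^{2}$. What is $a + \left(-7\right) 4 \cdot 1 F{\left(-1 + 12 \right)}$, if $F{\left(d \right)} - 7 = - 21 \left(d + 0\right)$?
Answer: $6336$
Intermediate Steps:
$F{\left(d \right)} = 7 - 21 d$ ($F{\left(d \right)} = 7 - 21 \left(d + 0\right) = 7 - 21 d$)
$a = 64$ ($a = \frac{\left(-9 - 7\right)^{2}}{4} = \frac{\left(-16\right)^{2}}{4} = \frac{1}{4} \cdot 256 = 64$)
$a + \left(-7\right) 4 \cdot 1 F{\left(-1 + 12 \right)} = 64 + \left(-7\right) 4 \cdot 1 \left(7 - 21 \left(-1 + 12\right)\right) = 64 + \left(-28\right) 1 \left(7 - 231\right) = 64 - 28 \left(7 - 231\right) = 64 - -6272 = 64 + 6272 = 6336$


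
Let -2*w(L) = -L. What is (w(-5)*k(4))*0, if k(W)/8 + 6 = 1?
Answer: 0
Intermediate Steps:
w(L) = L/2 (w(L) = -(-1)*L/2 = L/2)
k(W) = -40 (k(W) = -48 + 8*1 = -48 + 8 = -40)
(w(-5)*k(4))*0 = (((1/2)*(-5))*(-40))*0 = -5/2*(-40)*0 = 100*0 = 0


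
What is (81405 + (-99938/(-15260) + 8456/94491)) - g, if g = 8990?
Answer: 52213562927009/720966330 ≈ 72422.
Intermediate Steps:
(81405 + (-99938/(-15260) + 8456/94491)) - g = (81405 + (-99938/(-15260) + 8456/94491)) - 1*8990 = (81405 + (-99938*(-1/15260) + 8456*(1/94491))) - 8990 = (81405 + (49969/7630 + 8456/94491)) - 8990 = (81405 + 4786140059/720966330) - 8990 = 58695050233709/720966330 - 8990 = 52213562927009/720966330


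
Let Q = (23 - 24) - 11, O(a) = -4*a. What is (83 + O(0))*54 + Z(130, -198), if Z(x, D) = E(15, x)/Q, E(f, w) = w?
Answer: 26827/6 ≈ 4471.2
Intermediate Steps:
Q = -12 (Q = -1 - 11 = -12)
Z(x, D) = -x/12 (Z(x, D) = x/(-12) = x*(-1/12) = -x/12)
(83 + O(0))*54 + Z(130, -198) = (83 - 4*0)*54 - 1/12*130 = (83 + 0)*54 - 65/6 = 83*54 - 65/6 = 4482 - 65/6 = 26827/6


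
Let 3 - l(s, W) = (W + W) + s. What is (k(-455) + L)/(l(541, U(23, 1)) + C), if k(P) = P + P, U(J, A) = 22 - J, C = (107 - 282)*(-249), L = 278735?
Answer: 277825/43039 ≈ 6.4552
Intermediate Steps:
C = 43575 (C = -175*(-249) = 43575)
k(P) = 2*P
l(s, W) = 3 - s - 2*W (l(s, W) = 3 - ((W + W) + s) = 3 - (2*W + s) = 3 - (s + 2*W) = 3 + (-s - 2*W) = 3 - s - 2*W)
(k(-455) + L)/(l(541, U(23, 1)) + C) = (2*(-455) + 278735)/((3 - 1*541 - 2*(22 - 1*23)) + 43575) = (-910 + 278735)/((3 - 541 - 2*(22 - 23)) + 43575) = 277825/((3 - 541 - 2*(-1)) + 43575) = 277825/((3 - 541 + 2) + 43575) = 277825/(-536 + 43575) = 277825/43039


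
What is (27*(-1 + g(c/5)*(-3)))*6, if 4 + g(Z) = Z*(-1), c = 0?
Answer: 1782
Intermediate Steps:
g(Z) = -4 - Z (g(Z) = -4 + Z*(-1) = -4 - Z)
(27*(-1 + g(c/5)*(-3)))*6 = (27*(-1 + (-4 - 0/5)*(-3)))*6 = (27*(-1 + (-4 - 1*0)*(-3)))*6 = (27*(-1 + (-4 + 0)*(-3)))*6 = (27*(-1 - 4*(-3)))*6 = (27*(-1 + 12))*6 = (27*11)*6 = 297*6 = 1782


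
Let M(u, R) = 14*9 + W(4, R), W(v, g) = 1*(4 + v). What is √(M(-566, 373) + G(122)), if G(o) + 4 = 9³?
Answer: √859 ≈ 29.309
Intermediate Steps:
W(v, g) = 4 + v
G(o) = 725 (G(o) = -4 + 9³ = -4 + 729 = 725)
M(u, R) = 134 (M(u, R) = 14*9 + (4 + 4) = 126 + 8 = 134)
√(M(-566, 373) + G(122)) = √(134 + 725) = √859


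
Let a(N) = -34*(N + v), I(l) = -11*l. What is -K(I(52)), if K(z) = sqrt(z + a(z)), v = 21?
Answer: -3*sqrt(2018) ≈ -134.77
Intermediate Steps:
a(N) = -714 - 34*N (a(N) = -34*(N + 21) = -34*(21 + N) = -714 - 34*N)
K(z) = sqrt(-714 - 33*z) (K(z) = sqrt(z + (-714 - 34*z)) = sqrt(-714 - 33*z))
-K(I(52)) = -sqrt(-714 - (-363)*52) = -sqrt(-714 - 33*(-572)) = -sqrt(-714 + 18876) = -sqrt(18162) = -3*sqrt(2018)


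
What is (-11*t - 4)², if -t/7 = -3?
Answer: 55225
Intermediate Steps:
t = 21 (t = -7*(-3) = 21)
(-11*t - 4)² = (-11*21 - 4)² = (-231 - 4)² = (-235)² = 55225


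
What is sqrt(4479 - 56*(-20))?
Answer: sqrt(5599) ≈ 74.826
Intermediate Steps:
sqrt(4479 - 56*(-20)) = sqrt(4479 + 1120) = sqrt(5599)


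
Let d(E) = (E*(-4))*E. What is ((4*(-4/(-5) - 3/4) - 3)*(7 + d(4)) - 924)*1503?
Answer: -5744466/5 ≈ -1.1489e+6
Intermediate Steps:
d(E) = -4*E² (d(E) = (-4*E)*E = -4*E²)
((4*(-4/(-5) - 3/4) - 3)*(7 + d(4)) - 924)*1503 = ((4*(-4/(-5) - 3/4) - 3)*(7 - 4*4²) - 924)*1503 = ((4*(-4*(-⅕) - 3*¼) - 3)*(7 - 4*16) - 924)*1503 = ((4*(⅘ - ¾) - 3)*(7 - 64) - 924)*1503 = ((4*(1/20) - 3)*(-57) - 924)*1503 = ((⅕ - 3)*(-57) - 924)*1503 = (-14/5*(-57) - 924)*1503 = (798/5 - 924)*1503 = -3822/5*1503 = -5744466/5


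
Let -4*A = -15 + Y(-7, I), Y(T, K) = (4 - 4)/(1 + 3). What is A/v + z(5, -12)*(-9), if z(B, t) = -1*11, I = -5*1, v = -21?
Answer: 2767/28 ≈ 98.821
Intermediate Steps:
I = -5
z(B, t) = -11
Y(T, K) = 0 (Y(T, K) = 0/4 = 0*(¼) = 0)
A = 15/4 (A = -(-15 + 0)/4 = -¼*(-15) = 15/4 ≈ 3.7500)
A/v + z(5, -12)*(-9) = (15/4)/(-21) - 11*(-9) = (15/4)*(-1/21) + 99 = -5/28 + 99 = 2767/28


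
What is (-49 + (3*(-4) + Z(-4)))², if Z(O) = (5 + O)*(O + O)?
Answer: 4761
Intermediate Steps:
Z(O) = 2*O*(5 + O) (Z(O) = (5 + O)*(2*O) = 2*O*(5 + O))
(-49 + (3*(-4) + Z(-4)))² = (-49 + (3*(-4) + 2*(-4)*(5 - 4)))² = (-49 + (-12 + 2*(-4)*1))² = (-49 + (-12 - 8))² = (-49 - 20)² = (-69)² = 4761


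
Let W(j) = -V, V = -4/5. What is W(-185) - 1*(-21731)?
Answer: 108659/5 ≈ 21732.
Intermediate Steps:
V = -4/5 (V = -4*1/5 = -4/5 ≈ -0.80000)
W(j) = 4/5 (W(j) = -1*(-4/5) = 4/5)
W(-185) - 1*(-21731) = 4/5 - 1*(-21731) = 4/5 + 21731 = 108659/5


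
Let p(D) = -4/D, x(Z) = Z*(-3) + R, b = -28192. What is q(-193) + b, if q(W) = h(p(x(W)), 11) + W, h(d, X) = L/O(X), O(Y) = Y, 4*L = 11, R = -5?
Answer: -113539/4 ≈ -28385.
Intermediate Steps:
L = 11/4 (L = (1/4)*11 = 11/4 ≈ 2.7500)
x(Z) = -5 - 3*Z (x(Z) = Z*(-3) - 5 = -3*Z - 5 = -5 - 3*Z)
h(d, X) = 11/(4*X)
q(W) = 1/4 + W (q(W) = (11/4)/11 + W = (11/4)*(1/11) + W = 1/4 + W)
q(-193) + b = (1/4 - 193) - 28192 = -771/4 - 28192 = -113539/4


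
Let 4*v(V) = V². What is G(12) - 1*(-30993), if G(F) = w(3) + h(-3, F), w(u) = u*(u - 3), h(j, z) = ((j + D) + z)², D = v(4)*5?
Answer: 31834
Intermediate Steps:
v(V) = V²/4
D = 20 (D = ((¼)*4²)*5 = ((¼)*16)*5 = 4*5 = 20)
h(j, z) = (20 + j + z)² (h(j, z) = ((j + 20) + z)² = ((20 + j) + z)² = (20 + j + z)²)
w(u) = u*(-3 + u)
G(F) = (17 + F)² (G(F) = 3*(-3 + 3) + (20 - 3 + F)² = 3*0 + (17 + F)² = 0 + (17 + F)² = (17 + F)²)
G(12) - 1*(-30993) = (17 + 12)² - 1*(-30993) = 29² + 30993 = 841 + 30993 = 31834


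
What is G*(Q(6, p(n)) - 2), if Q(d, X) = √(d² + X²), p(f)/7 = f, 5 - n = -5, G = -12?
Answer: 24 - 24*√1234 ≈ -819.08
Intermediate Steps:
n = 10 (n = 5 - 1*(-5) = 5 + 5 = 10)
p(f) = 7*f
Q(d, X) = √(X² + d²)
G*(Q(6, p(n)) - 2) = -12*(√((7*10)² + 6²) - 2) = -12*(√(70² + 36) - 2) = -12*(√(4900 + 36) - 2) = -12*(√4936 - 2) = -12*(2*√1234 - 2) = -12*(-2 + 2*√1234) = 24 - 24*√1234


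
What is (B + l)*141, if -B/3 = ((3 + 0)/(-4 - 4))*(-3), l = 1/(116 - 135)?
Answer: -73461/152 ≈ -483.30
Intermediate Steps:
l = -1/19 (l = 1/(-19) = -1/19 ≈ -0.052632)
B = -27/8 (B = -3*(3 + 0)/(-4 - 4)*(-3) = -3*3/(-8)*(-3) = -3*3*(-1/8)*(-3) = -(-9)*(-3)/8 = -3*9/8 = -27/8 ≈ -3.3750)
(B + l)*141 = (-27/8 - 1/19)*141 = -521/152*141 = -73461/152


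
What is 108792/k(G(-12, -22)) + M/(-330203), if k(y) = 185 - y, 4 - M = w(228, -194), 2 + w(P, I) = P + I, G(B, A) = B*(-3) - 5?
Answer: 17961724544/25425631 ≈ 706.44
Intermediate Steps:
G(B, A) = -5 - 3*B (G(B, A) = -3*B - 5 = -5 - 3*B)
w(P, I) = -2 + I + P (w(P, I) = -2 + (P + I) = -2 + (I + P) = -2 + I + P)
M = -28 (M = 4 - (-2 - 194 + 228) = 4 - 1*32 = 4 - 32 = -28)
108792/k(G(-12, -22)) + M/(-330203) = 108792/(185 - (-5 - 3*(-12))) - 28/(-330203) = 108792/(185 - (-5 + 36)) - 28*(-1/330203) = 108792/(185 - 1*31) + 28/330203 = 108792/(185 - 31) + 28/330203 = 108792/154 + 28/330203 = 108792*(1/154) + 28/330203 = 54396/77 + 28/330203 = 17961724544/25425631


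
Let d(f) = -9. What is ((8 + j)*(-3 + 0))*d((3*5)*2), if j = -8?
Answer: 0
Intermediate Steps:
((8 + j)*(-3 + 0))*d((3*5)*2) = ((8 - 8)*(-3 + 0))*(-9) = (0*(-3))*(-9) = 0*(-9) = 0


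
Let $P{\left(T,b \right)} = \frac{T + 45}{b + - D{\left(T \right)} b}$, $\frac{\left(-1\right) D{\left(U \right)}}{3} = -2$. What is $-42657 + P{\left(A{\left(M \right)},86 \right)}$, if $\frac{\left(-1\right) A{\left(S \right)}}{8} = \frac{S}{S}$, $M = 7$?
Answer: $- \frac{18342547}{430} \approx -42657.0$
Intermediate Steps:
$D{\left(U \right)} = 6$ ($D{\left(U \right)} = \left(-3\right) \left(-2\right) = 6$)
$A{\left(S \right)} = -8$ ($A{\left(S \right)} = - 8 \frac{S}{S} = \left(-8\right) 1 = -8$)
$P{\left(T,b \right)} = - \frac{45 + T}{5 b}$ ($P{\left(T,b \right)} = \frac{T + 45}{b + \left(-1\right) 6 b} = \frac{45 + T}{b - 6 b} = \frac{45 + T}{\left(-5\right) b} = \left(45 + T\right) \left(- \frac{1}{5 b}\right) = - \frac{45 + T}{5 b}$)
$-42657 + P{\left(A{\left(M \right)},86 \right)} = -42657 + \frac{-45 - -8}{5 \cdot 86} = -42657 + \frac{1}{5} \cdot \frac{1}{86} \left(-45 + 8\right) = -42657 + \frac{1}{5} \cdot \frac{1}{86} \left(-37\right) = -42657 - \frac{37}{430} = - \frac{18342547}{430}$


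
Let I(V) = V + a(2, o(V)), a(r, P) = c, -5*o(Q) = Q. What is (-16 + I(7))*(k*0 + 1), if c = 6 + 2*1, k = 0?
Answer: -1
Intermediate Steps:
o(Q) = -Q/5
c = 8 (c = 6 + 2 = 8)
a(r, P) = 8
I(V) = 8 + V (I(V) = V + 8 = 8 + V)
(-16 + I(7))*(k*0 + 1) = (-16 + (8 + 7))*(0*0 + 1) = (-16 + 15)*(0 + 1) = -1*1 = -1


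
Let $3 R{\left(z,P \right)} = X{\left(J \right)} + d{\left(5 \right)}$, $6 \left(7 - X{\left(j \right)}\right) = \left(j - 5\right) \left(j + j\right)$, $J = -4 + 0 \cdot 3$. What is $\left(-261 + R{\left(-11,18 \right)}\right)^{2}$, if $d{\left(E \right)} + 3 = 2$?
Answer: $69169$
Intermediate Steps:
$J = -4$ ($J = -4 + 0 = -4$)
$X{\left(j \right)} = 7 - \frac{j \left(-5 + j\right)}{3}$ ($X{\left(j \right)} = 7 - \frac{\left(j - 5\right) \left(j + j\right)}{6} = 7 - \frac{\left(-5 + j\right) 2 j}{6} = 7 - \frac{2 j \left(-5 + j\right)}{6} = 7 - \frac{j \left(-5 + j\right)}{3}$)
$d{\left(E \right)} = -1$ ($d{\left(E \right)} = -3 + 2 = -1$)
$R{\left(z,P \right)} = -2$ ($R{\left(z,P \right)} = \frac{\left(7 - \frac{\left(-4\right)^{2}}{3} + \frac{5}{3} \left(-4\right)\right) - 1}{3} = \frac{\left(7 - \frac{16}{3} - \frac{20}{3}\right) - 1}{3} = \frac{-5 - 1}{3} = \frac{1}{3} \left(-6\right) = -2$)
$\left(-261 + R{\left(-11,18 \right)}\right)^{2} = \left(-261 - 2\right)^{2} = \left(-263\right)^{2} = 69169$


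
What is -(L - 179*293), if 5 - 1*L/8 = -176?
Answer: 50999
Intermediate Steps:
L = 1448 (L = 40 - 8*(-176) = 40 + 1408 = 1448)
-(L - 179*293) = -(1448 - 179*293) = -(1448 - 52447) = -1*(-50999) = 50999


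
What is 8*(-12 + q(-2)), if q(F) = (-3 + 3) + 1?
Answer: -88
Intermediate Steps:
q(F) = 1 (q(F) = 0 + 1 = 1)
8*(-12 + q(-2)) = 8*(-12 + 1) = 8*(-11) = -88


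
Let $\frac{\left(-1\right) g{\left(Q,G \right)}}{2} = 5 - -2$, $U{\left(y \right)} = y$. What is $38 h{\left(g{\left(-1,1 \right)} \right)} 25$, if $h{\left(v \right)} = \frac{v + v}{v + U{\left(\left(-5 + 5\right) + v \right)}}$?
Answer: $950$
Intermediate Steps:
$g{\left(Q,G \right)} = -14$ ($g{\left(Q,G \right)} = - 2 \left(5 - -2\right) = - 2 \left(5 + 2\right) = \left(-2\right) 7 = -14$)
$h{\left(v \right)} = 1$ ($h{\left(v \right)} = \frac{v + v}{v + \left(\left(-5 + 5\right) + v\right)} = \frac{2 v}{v + \left(0 + v\right)} = \frac{2 v}{v + v} = \frac{2 v}{2 v} = 2 v \frac{1}{2 v} = 1$)
$38 h{\left(g{\left(-1,1 \right)} \right)} 25 = 38 \cdot 1 \cdot 25 = 38 \cdot 25 = 950$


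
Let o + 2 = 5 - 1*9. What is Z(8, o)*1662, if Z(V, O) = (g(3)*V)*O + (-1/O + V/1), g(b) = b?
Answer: -225755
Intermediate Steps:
o = -6 (o = -2 + (5 - 1*9) = -2 + (5 - 9) = -2 - 4 = -6)
Z(V, O) = V - 1/O + 3*O*V (Z(V, O) = (3*V)*O + (-1/O + V/1) = 3*O*V + (-1/O + V*1) = 3*O*V + (-1/O + V) = 3*O*V + (V - 1/O) = V - 1/O + 3*O*V)
Z(8, o)*1662 = (8 - 1/(-6) + 3*(-6)*8)*1662 = (8 - 1*(-1/6) - 144)*1662 = (8 + 1/6 - 144)*1662 = -815/6*1662 = -225755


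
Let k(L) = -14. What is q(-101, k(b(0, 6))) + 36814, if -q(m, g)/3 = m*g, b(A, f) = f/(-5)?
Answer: 32572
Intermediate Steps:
b(A, f) = -f/5 (b(A, f) = f*(-⅕) = -f/5)
q(m, g) = -3*g*m (q(m, g) = -3*m*g = -3*g*m)
q(-101, k(b(0, 6))) + 36814 = -3*(-14)*(-101) + 36814 = -4242 + 36814 = 32572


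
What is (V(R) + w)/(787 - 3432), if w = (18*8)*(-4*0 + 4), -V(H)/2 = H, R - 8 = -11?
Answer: -582/2645 ≈ -0.22004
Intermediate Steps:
R = -3 (R = 8 - 11 = -3)
V(H) = -2*H
w = 576 (w = 144*(0 + 4) = 144*4 = 576)
(V(R) + w)/(787 - 3432) = (-2*(-3) + 576)/(787 - 3432) = (6 + 576)/(-2645) = 582*(-1/2645) = -582/2645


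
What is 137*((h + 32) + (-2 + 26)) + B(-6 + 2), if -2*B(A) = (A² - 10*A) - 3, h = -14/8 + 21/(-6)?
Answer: 27705/4 ≈ 6926.3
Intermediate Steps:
h = -21/4 (h = -14*⅛ + 21*(-⅙) = -7/4 - 7/2 = -21/4 ≈ -5.2500)
B(A) = 3/2 + 5*A - A²/2 (B(A) = -((A² - 10*A) - 3)/2 = -(-3 + A² - 10*A)/2 = 3/2 + 5*A - A²/2)
137*((h + 32) + (-2 + 26)) + B(-6 + 2) = 137*((-21/4 + 32) + (-2 + 26)) + (3/2 + 5*(-6 + 2) - (-6 + 2)²/2) = 137*(107/4 + 24) + (3/2 + 5*(-4) - ½*(-4)²) = 137*(203/4) + (3/2 - 20 - ½*16) = 27811/4 + (3/2 - 20 - 8) = 27811/4 - 53/2 = 27705/4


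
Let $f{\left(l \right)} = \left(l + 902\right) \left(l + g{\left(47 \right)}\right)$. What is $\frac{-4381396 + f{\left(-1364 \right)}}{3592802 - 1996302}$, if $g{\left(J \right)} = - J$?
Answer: $- \frac{1864757}{798250} \approx -2.3361$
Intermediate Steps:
$f{\left(l \right)} = \left(-47 + l\right) \left(902 + l\right)$ ($f{\left(l \right)} = \left(l + 902\right) \left(l - 47\right) = \left(902 + l\right) \left(l - 47\right) = \left(902 + l\right) \left(-47 + l\right) = \left(-47 + l\right) \left(902 + l\right)$)
$\frac{-4381396 + f{\left(-1364 \right)}}{3592802 - 1996302} = \frac{-4381396 + \left(-42394 + \left(-1364\right)^{2} + 855 \left(-1364\right)\right)}{3592802 - 1996302} = \frac{-4381396 - -651882}{1596500} = \left(-4381396 + 651882\right) \frac{1}{1596500} = \left(-3729514\right) \frac{1}{1596500} = - \frac{1864757}{798250}$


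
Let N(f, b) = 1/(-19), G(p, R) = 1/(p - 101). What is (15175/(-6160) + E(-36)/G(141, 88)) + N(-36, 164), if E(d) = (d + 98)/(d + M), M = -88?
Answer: -527057/23408 ≈ -22.516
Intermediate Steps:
G(p, R) = 1/(-101 + p)
E(d) = (98 + d)/(-88 + d) (E(d) = (d + 98)/(d - 88) = (98 + d)/(-88 + d))
N(f, b) = -1/19
(15175/(-6160) + E(-36)/G(141, 88)) + N(-36, 164) = (15175/(-6160) + ((98 - 36)/(-88 - 36))/(1/(-101 + 141))) - 1/19 = (15175*(-1/6160) + (62/(-124))/(1/40)) - 1/19 = (-3035/1232 + (-1/124*62)/(1/40)) - 1/19 = (-3035/1232 - ½*40) - 1/19 = (-3035/1232 - 20) - 1/19 = -27675/1232 - 1/19 = -527057/23408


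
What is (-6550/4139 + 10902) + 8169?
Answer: 78928319/4139 ≈ 19069.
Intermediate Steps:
(-6550/4139 + 10902) + 8169 = 45116828/4139 + 8169 = 78928319/4139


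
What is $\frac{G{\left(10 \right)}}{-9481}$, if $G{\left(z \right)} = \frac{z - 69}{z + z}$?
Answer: $\frac{59}{189620} \approx 0.00031115$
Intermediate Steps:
$G{\left(z \right)} = \frac{-69 + z}{2 z}$
$\frac{G{\left(10 \right)}}{-9481} = \frac{\frac{1}{2} \cdot \frac{1}{10} \left(-69 + 10\right)}{-9481} = \frac{1}{2} \cdot \frac{1}{10} \left(-59\right) \left(- \frac{1}{9481}\right) = \left(- \frac{59}{20}\right) \left(- \frac{1}{9481}\right) = \frac{59}{189620}$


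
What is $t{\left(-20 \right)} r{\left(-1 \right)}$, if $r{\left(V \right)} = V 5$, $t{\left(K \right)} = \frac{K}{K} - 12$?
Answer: $55$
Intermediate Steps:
$t{\left(K \right)} = -11$ ($t{\left(K \right)} = 1 - 12 = -11$)
$r{\left(V \right)} = 5 V$
$t{\left(-20 \right)} r{\left(-1 \right)} = - 11 \cdot 5 \left(-1\right) = \left(-11\right) \left(-5\right) = 55$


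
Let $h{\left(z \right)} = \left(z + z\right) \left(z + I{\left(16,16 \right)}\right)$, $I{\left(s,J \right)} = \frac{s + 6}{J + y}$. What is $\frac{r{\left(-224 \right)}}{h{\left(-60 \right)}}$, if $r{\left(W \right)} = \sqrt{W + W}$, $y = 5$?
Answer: $\frac{7 i \sqrt{7}}{6190} \approx 0.002992 i$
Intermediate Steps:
$I{\left(s,J \right)} = \frac{6 + s}{5 + J}$ ($I{\left(s,J \right)} = \frac{s + 6}{J + 5} = \frac{6 + s}{5 + J}$)
$r{\left(W \right)} = \sqrt{2} \sqrt{W}$ ($r{\left(W \right)} = \sqrt{2 W} = \sqrt{2} \sqrt{W}$)
$h{\left(z \right)} = 2 z \left(\frac{22}{21} + z\right)$ ($h{\left(z \right)} = \left(z + z\right) \left(z + \frac{6 + 16}{5 + 16}\right) = 2 z \left(z + \frac{1}{21} \cdot 22\right) = 2 z \left(z + \frac{22}{21}\right) = 2 z \left(\frac{22}{21} + z\right)$)
$\frac{r{\left(-224 \right)}}{h{\left(-60 \right)}} = \frac{\sqrt{2} \sqrt{-224}}{\frac{2}{21} \left(-60\right) \left(22 + 21 \left(-60\right)\right)} = \frac{\sqrt{2} \cdot 4 i \sqrt{14}}{\frac{2}{21} \left(-60\right) \left(22 - 1260\right)} = \frac{8 i \sqrt{7}}{\frac{2}{21} \left(-60\right) \left(-1238\right)} = \frac{8 i \sqrt{7}}{\frac{49520}{7}} = 8 i \sqrt{7} \cdot \frac{7}{49520} = \frac{7 i \sqrt{7}}{6190}$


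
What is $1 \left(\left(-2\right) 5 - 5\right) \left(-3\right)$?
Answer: $45$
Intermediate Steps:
$1 \left(\left(-2\right) 5 - 5\right) \left(-3\right) = 1 \left(-10 - 5\right) \left(-3\right) = 1 \left(\left(-15\right) \left(-3\right)\right) = 1 \cdot 45 = 45$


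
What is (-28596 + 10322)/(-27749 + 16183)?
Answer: 9137/5783 ≈ 1.5800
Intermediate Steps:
(-28596 + 10322)/(-27749 + 16183) = -18274/(-11566) = -18274*(-1/11566) = 9137/5783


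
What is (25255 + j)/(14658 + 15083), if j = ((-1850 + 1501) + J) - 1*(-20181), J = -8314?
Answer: 36773/29741 ≈ 1.2364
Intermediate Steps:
j = 11518 (j = ((-1850 + 1501) - 8314) - 1*(-20181) = (-349 - 8314) + 20181 = -8663 + 20181 = 11518)
(25255 + j)/(14658 + 15083) = (25255 + 11518)/(14658 + 15083) = 36773/29741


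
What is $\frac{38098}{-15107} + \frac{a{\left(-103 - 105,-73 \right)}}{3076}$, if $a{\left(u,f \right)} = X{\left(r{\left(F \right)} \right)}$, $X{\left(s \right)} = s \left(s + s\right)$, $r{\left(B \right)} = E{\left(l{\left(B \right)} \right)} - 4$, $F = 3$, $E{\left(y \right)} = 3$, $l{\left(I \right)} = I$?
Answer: $- \frac{58579617}{23234566} \approx -2.5212$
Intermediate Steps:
$r{\left(B \right)} = -1$ ($r{\left(B \right)} = 3 - 4 = -1$)
$X{\left(s \right)} = 2 s^{2}$ ($X{\left(s \right)} = s 2 s = 2 s^{2}$)
$a{\left(u,f \right)} = 2$ ($a{\left(u,f \right)} = 2 \left(-1\right)^{2} = 2 \cdot 1 = 2$)
$\frac{38098}{-15107} + \frac{a{\left(-103 - 105,-73 \right)}}{3076} = \frac{38098}{-15107} + \frac{2}{3076} = 38098 \left(- \frac{1}{15107}\right) + 2 \cdot \frac{1}{3076} = - \frac{38098}{15107} + \frac{1}{1538} = - \frac{58579617}{23234566}$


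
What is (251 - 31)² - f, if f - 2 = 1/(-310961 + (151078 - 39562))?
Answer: 9652739111/199445 ≈ 48398.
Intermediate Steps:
f = 398889/199445 (f = 2 + 1/(-310961 + (151078 - 39562)) = 2 + 1/(-310961 + 111516) = 2 + 1/(-199445) = 2 - 1/199445 = 398889/199445 ≈ 2.0000)
(251 - 31)² - f = (251 - 31)² - 1*398889/199445 = 220² - 398889/199445 = 48400 - 398889/199445 = 9652739111/199445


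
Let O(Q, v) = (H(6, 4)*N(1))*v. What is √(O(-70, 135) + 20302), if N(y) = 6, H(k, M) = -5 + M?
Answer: 2*√4873 ≈ 139.61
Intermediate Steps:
O(Q, v) = -6*v (O(Q, v) = ((-5 + 4)*6)*v = (-1*6)*v = -6*v)
√(O(-70, 135) + 20302) = √(-6*135 + 20302) = √(-810 + 20302) = √19492 = 2*√4873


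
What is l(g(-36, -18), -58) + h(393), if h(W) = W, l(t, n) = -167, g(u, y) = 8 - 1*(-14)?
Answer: 226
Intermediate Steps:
g(u, y) = 22 (g(u, y) = 8 + 14 = 22)
l(g(-36, -18), -58) + h(393) = -167 + 393 = 226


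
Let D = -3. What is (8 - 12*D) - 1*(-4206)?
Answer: 4250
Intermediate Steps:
(8 - 12*D) - 1*(-4206) = (8 - 12*(-3)) - 1*(-4206) = (8 + 36) + 4206 = 44 + 4206 = 4250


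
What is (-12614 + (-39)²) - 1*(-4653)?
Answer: -6440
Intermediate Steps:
(-12614 + (-39)²) - 1*(-4653) = (-12614 + 1521) + 4653 = -11093 + 4653 = -6440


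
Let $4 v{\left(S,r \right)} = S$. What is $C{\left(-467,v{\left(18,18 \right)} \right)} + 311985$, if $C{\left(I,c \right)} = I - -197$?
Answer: $311715$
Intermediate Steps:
$v{\left(S,r \right)} = \frac{S}{4}$
$C{\left(I,c \right)} = 197 + I$ ($C{\left(I,c \right)} = I + 197 = 197 + I$)
$C{\left(-467,v{\left(18,18 \right)} \right)} + 311985 = \left(197 - 467\right) + 311985 = -270 + 311985 = 311715$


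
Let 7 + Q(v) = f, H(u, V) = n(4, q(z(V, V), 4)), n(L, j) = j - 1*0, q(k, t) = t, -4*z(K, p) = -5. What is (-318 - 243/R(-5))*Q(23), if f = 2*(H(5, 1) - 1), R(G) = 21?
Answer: 2307/7 ≈ 329.57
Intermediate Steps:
z(K, p) = 5/4 (z(K, p) = -¼*(-5) = 5/4)
n(L, j) = j (n(L, j) = j + 0 = j)
H(u, V) = 4
f = 6 (f = 2*(4 - 1) = 2*3 = 6)
Q(v) = -1 (Q(v) = -7 + 6 = -1)
(-318 - 243/R(-5))*Q(23) = (-318 - 243/21)*(-1) = (-318 - 243*1/21)*(-1) = (-318 - 81/7)*(-1) = -2307/7*(-1) = 2307/7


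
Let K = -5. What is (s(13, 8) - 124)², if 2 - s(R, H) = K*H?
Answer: 6724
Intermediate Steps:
s(R, H) = 2 + 5*H (s(R, H) = 2 - (-5)*H = 2 + 5*H)
(s(13, 8) - 124)² = ((2 + 5*8) - 124)² = ((2 + 40) - 124)² = (42 - 124)² = (-82)² = 6724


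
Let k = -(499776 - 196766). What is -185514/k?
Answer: 92757/151505 ≈ 0.61224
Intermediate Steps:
k = -303010 (k = -1*303010 = -303010)
-185514/k = -185514/(-303010) = -185514*(-1/303010) = 92757/151505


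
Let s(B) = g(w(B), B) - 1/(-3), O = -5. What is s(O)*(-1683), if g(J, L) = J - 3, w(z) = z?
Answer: 12903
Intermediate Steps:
g(J, L) = -3 + J
s(B) = -8/3 + B (s(B) = (-3 + B) - 1/(-3) = (-3 + B) - 1*(-⅓) = (-3 + B) + ⅓ = -8/3 + B)
s(O)*(-1683) = (-8/3 - 5)*(-1683) = -23/3*(-1683) = 12903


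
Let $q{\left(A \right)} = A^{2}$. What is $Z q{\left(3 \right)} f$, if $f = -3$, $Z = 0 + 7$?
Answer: $-189$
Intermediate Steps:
$Z = 7$
$Z q{\left(3 \right)} f = 7 \cdot 3^{2} \left(-3\right) = 7 \cdot 9 \left(-3\right) = 63 \left(-3\right) = -189$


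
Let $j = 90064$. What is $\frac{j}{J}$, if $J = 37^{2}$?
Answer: $\frac{90064}{1369} \approx 65.788$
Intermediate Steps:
$J = 1369$
$\frac{j}{J} = \frac{90064}{1369}$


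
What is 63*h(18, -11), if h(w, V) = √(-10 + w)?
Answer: 126*√2 ≈ 178.19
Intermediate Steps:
63*h(18, -11) = 63*√(-10 + 18) = 63*√8 = 63*(2*√2) = 126*√2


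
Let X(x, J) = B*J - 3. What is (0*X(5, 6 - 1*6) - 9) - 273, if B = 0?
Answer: -282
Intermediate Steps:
X(x, J) = -3 (X(x, J) = 0*J - 3 = 0 - 3 = -3)
(0*X(5, 6 - 1*6) - 9) - 273 = (0*(-3) - 9) - 273 = (0 - 9) - 273 = -9 - 273 = -282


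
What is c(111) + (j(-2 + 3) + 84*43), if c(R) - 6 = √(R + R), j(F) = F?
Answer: 3619 + √222 ≈ 3633.9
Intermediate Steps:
c(R) = 6 + √2*√R (c(R) = 6 + √(R + R) = 6 + √(2*R) = 6 + √2*√R)
c(111) + (j(-2 + 3) + 84*43) = (6 + √2*√111) + ((-2 + 3) + 84*43) = (6 + √222) + (1 + 3612) = (6 + √222) + 3613 = 3619 + √222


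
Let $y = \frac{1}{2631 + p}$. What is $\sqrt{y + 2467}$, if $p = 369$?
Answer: $\frac{17 \sqrt{768270}}{300} \approx 49.669$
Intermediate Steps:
$y = \frac{1}{3000}$ ($y = \frac{1}{2631 + 369} = \frac{1}{3000} \approx 0.00033333$)
$\sqrt{y + 2467} = \sqrt{\frac{1}{3000} + 2467} = \sqrt{\frac{7401001}{3000}} = \frac{17 \sqrt{768270}}{300}$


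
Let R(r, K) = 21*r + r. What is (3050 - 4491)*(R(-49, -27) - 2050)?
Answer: 4507448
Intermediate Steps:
R(r, K) = 22*r
(3050 - 4491)*(R(-49, -27) - 2050) = (3050 - 4491)*(22*(-49) - 2050) = -1441*(-1078 - 2050) = -1441*(-3128) = 4507448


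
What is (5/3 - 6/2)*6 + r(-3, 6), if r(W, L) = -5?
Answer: -13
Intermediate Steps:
(5/3 - 6/2)*6 + r(-3, 6) = (5/3 - 6/2)*6 - 5 = (5*(1/3) - 6*1/2)*6 - 5 = (5/3 - 3)*6 - 5 = -4/3*6 - 5 = -8 - 5 = -13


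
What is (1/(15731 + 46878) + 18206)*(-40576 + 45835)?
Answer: 5994520873845/62609 ≈ 9.5745e+7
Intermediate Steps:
(1/(15731 + 46878) + 18206)*(-40576 + 45835) = (1/62609 + 18206)*5259 = (1139859455/62609)*5259 = 5994520873845/62609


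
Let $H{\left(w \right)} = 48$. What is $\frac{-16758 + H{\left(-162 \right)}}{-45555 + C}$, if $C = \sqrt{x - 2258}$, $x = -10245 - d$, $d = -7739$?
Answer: $\frac{253741350}{691754263} + \frac{11140 i \sqrt{1191}}{691754263} \approx 0.36681 + 0.00055576 i$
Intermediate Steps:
$x = -2506$ ($x = -10245 - -7739 = -10245 + 7739 = -2506$)
$C = 2 i \sqrt{1191}$ ($C = \sqrt{-2506 - 2258} = \sqrt{-4764} = 2 i \sqrt{1191} \approx 69.022 i$)
$\frac{-16758 + H{\left(-162 \right)}}{-45555 + C} = \frac{-16758 + 48}{-45555 + 2 i \sqrt{1191}} = - \frac{16710}{-45555 + 2 i \sqrt{1191}}$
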